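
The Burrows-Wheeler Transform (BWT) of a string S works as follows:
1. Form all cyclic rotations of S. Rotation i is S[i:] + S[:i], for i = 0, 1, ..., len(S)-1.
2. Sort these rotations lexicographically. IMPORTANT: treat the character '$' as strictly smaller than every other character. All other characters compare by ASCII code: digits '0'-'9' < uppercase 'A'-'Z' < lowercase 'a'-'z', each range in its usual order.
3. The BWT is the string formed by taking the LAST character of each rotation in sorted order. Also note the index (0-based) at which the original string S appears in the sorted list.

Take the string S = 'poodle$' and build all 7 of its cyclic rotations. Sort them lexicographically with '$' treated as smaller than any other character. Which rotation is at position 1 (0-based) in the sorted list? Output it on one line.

Answer: dle$poo

Derivation:
All 7 rotations (rotation i = S[i:]+S[:i]):
  rot[0] = poodle$
  rot[1] = oodle$p
  rot[2] = odle$po
  rot[3] = dle$poo
  rot[4] = le$pood
  rot[5] = e$poodl
  rot[6] = $poodle
Sorted (with $ < everything):
  sorted[0] = $poodle
  sorted[1] = dle$poo
  sorted[2] = e$poodl
  sorted[3] = le$pood
  sorted[4] = odle$po
  sorted[5] = oodle$p
  sorted[6] = poodle$
sorted[1] = dle$poo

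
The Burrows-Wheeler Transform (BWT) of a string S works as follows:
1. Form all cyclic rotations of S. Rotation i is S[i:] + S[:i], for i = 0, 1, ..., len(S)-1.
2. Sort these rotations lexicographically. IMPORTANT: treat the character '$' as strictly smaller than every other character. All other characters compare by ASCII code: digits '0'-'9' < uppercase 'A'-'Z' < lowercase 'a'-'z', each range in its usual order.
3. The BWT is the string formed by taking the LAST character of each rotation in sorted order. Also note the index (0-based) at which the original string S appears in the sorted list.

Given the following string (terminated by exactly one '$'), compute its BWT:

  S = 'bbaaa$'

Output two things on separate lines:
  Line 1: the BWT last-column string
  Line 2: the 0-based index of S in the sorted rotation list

Answer: aaabb$
5

Derivation:
All 6 rotations (rotation i = S[i:]+S[:i]):
  rot[0] = bbaaa$
  rot[1] = baaa$b
  rot[2] = aaa$bb
  rot[3] = aa$bba
  rot[4] = a$bbaa
  rot[5] = $bbaaa
Sorted (with $ < everything):
  sorted[0] = $bbaaa  (last char: 'a')
  sorted[1] = a$bbaa  (last char: 'a')
  sorted[2] = aa$bba  (last char: 'a')
  sorted[3] = aaa$bb  (last char: 'b')
  sorted[4] = baaa$b  (last char: 'b')
  sorted[5] = bbaaa$  (last char: '$')
Last column: aaabb$
Original string S is at sorted index 5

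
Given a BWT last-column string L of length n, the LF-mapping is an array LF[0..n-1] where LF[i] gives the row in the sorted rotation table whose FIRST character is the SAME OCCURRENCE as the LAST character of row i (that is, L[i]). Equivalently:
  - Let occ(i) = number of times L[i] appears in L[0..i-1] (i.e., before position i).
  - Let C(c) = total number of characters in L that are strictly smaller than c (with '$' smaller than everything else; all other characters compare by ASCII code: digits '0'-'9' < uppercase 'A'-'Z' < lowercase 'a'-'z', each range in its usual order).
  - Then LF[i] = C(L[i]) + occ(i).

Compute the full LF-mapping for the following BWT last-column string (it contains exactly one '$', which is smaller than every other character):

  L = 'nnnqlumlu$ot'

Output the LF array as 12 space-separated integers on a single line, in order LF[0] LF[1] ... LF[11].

Char counts: '$':1, 'l':2, 'm':1, 'n':3, 'o':1, 'q':1, 't':1, 'u':2
C (first-col start): C('$')=0, C('l')=1, C('m')=3, C('n')=4, C('o')=7, C('q')=8, C('t')=9, C('u')=10
L[0]='n': occ=0, LF[0]=C('n')+0=4+0=4
L[1]='n': occ=1, LF[1]=C('n')+1=4+1=5
L[2]='n': occ=2, LF[2]=C('n')+2=4+2=6
L[3]='q': occ=0, LF[3]=C('q')+0=8+0=8
L[4]='l': occ=0, LF[4]=C('l')+0=1+0=1
L[5]='u': occ=0, LF[5]=C('u')+0=10+0=10
L[6]='m': occ=0, LF[6]=C('m')+0=3+0=3
L[7]='l': occ=1, LF[7]=C('l')+1=1+1=2
L[8]='u': occ=1, LF[8]=C('u')+1=10+1=11
L[9]='$': occ=0, LF[9]=C('$')+0=0+0=0
L[10]='o': occ=0, LF[10]=C('o')+0=7+0=7
L[11]='t': occ=0, LF[11]=C('t')+0=9+0=9

Answer: 4 5 6 8 1 10 3 2 11 0 7 9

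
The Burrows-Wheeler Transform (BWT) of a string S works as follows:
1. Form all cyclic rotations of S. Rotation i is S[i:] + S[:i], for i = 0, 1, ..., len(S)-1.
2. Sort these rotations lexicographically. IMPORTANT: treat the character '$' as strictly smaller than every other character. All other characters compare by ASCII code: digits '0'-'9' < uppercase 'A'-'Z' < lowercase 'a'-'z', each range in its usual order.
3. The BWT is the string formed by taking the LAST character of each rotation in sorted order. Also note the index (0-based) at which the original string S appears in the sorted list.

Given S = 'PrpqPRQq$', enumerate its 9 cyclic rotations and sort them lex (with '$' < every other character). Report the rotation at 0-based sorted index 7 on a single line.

Answer: qPRQq$Prp

Derivation:
All 9 rotations (rotation i = S[i:]+S[:i]):
  rot[0] = PrpqPRQq$
  rot[1] = rpqPRQq$P
  rot[2] = pqPRQq$Pr
  rot[3] = qPRQq$Prp
  rot[4] = PRQq$Prpq
  rot[5] = RQq$PrpqP
  rot[6] = Qq$PrpqPR
  rot[7] = q$PrpqPRQ
  rot[8] = $PrpqPRQq
Sorted (with $ < everything):
  sorted[0] = $PrpqPRQq
  sorted[1] = PRQq$Prpq
  sorted[2] = PrpqPRQq$
  sorted[3] = Qq$PrpqPR
  sorted[4] = RQq$PrpqP
  sorted[5] = pqPRQq$Pr
  sorted[6] = q$PrpqPRQ
  sorted[7] = qPRQq$Prp
  sorted[8] = rpqPRQq$P
sorted[7] = qPRQq$Prp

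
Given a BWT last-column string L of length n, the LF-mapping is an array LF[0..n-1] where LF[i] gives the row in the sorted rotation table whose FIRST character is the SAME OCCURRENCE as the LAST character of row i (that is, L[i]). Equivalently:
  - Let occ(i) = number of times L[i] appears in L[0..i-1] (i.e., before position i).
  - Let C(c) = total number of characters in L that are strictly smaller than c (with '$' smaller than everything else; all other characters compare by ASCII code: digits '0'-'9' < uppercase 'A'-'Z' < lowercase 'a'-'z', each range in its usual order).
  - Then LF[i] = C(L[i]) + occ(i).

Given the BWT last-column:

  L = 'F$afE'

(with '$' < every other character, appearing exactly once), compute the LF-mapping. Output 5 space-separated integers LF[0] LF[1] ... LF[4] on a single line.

Answer: 2 0 3 4 1

Derivation:
Char counts: '$':1, 'E':1, 'F':1, 'a':1, 'f':1
C (first-col start): C('$')=0, C('E')=1, C('F')=2, C('a')=3, C('f')=4
L[0]='F': occ=0, LF[0]=C('F')+0=2+0=2
L[1]='$': occ=0, LF[1]=C('$')+0=0+0=0
L[2]='a': occ=0, LF[2]=C('a')+0=3+0=3
L[3]='f': occ=0, LF[3]=C('f')+0=4+0=4
L[4]='E': occ=0, LF[4]=C('E')+0=1+0=1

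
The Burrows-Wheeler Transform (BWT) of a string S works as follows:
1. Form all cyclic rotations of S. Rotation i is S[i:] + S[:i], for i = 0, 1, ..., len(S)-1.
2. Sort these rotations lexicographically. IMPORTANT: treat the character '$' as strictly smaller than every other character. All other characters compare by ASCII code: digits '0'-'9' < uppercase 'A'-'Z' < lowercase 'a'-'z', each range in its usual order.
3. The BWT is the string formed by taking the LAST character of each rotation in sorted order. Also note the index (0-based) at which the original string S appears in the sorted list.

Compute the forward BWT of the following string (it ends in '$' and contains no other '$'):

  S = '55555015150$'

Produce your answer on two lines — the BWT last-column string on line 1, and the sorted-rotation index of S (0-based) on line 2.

All 12 rotations (rotation i = S[i:]+S[:i]):
  rot[0] = 55555015150$
  rot[1] = 5555015150$5
  rot[2] = 555015150$55
  rot[3] = 55015150$555
  rot[4] = 5015150$5555
  rot[5] = 015150$55555
  rot[6] = 15150$555550
  rot[7] = 5150$5555501
  rot[8] = 150$55555015
  rot[9] = 50$555550151
  rot[10] = 0$5555501515
  rot[11] = $55555015150
Sorted (with $ < everything):
  sorted[0] = $55555015150  (last char: '0')
  sorted[1] = 0$5555501515  (last char: '5')
  sorted[2] = 015150$55555  (last char: '5')
  sorted[3] = 150$55555015  (last char: '5')
  sorted[4] = 15150$555550  (last char: '0')
  sorted[5] = 50$555550151  (last char: '1')
  sorted[6] = 5015150$5555  (last char: '5')
  sorted[7] = 5150$5555501  (last char: '1')
  sorted[8] = 55015150$555  (last char: '5')
  sorted[9] = 555015150$55  (last char: '5')
  sorted[10] = 5555015150$5  (last char: '5')
  sorted[11] = 55555015150$  (last char: '$')
Last column: 05550151555$
Original string S is at sorted index 11

Answer: 05550151555$
11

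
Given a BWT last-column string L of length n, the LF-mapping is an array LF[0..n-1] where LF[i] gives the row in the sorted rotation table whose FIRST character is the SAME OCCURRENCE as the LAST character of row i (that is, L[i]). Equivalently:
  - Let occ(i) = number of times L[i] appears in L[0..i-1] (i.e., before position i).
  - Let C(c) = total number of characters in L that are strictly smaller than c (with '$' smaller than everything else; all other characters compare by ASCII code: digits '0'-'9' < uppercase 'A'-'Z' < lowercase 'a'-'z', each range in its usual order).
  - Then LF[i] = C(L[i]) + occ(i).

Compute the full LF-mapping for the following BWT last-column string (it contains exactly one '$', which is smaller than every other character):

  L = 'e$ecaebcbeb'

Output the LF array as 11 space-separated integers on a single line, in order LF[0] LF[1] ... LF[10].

Answer: 7 0 8 5 1 9 2 6 3 10 4

Derivation:
Char counts: '$':1, 'a':1, 'b':3, 'c':2, 'e':4
C (first-col start): C('$')=0, C('a')=1, C('b')=2, C('c')=5, C('e')=7
L[0]='e': occ=0, LF[0]=C('e')+0=7+0=7
L[1]='$': occ=0, LF[1]=C('$')+0=0+0=0
L[2]='e': occ=1, LF[2]=C('e')+1=7+1=8
L[3]='c': occ=0, LF[3]=C('c')+0=5+0=5
L[4]='a': occ=0, LF[4]=C('a')+0=1+0=1
L[5]='e': occ=2, LF[5]=C('e')+2=7+2=9
L[6]='b': occ=0, LF[6]=C('b')+0=2+0=2
L[7]='c': occ=1, LF[7]=C('c')+1=5+1=6
L[8]='b': occ=1, LF[8]=C('b')+1=2+1=3
L[9]='e': occ=3, LF[9]=C('e')+3=7+3=10
L[10]='b': occ=2, LF[10]=C('b')+2=2+2=4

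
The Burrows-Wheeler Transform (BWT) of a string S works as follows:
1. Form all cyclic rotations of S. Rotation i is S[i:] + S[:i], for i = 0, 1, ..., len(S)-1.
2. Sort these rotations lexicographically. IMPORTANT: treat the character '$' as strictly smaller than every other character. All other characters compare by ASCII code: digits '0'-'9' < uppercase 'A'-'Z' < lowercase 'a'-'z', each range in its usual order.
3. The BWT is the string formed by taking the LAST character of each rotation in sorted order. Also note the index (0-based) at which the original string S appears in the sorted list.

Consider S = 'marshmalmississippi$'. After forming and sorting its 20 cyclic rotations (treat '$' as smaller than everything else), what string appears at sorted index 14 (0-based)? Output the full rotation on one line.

Answer: rshmalmississippi$ma

Derivation:
All 20 rotations (rotation i = S[i:]+S[:i]):
  rot[0] = marshmalmississippi$
  rot[1] = arshmalmississippi$m
  rot[2] = rshmalmississippi$ma
  rot[3] = shmalmississippi$mar
  rot[4] = hmalmississippi$mars
  rot[5] = malmississippi$marsh
  rot[6] = almississippi$marshm
  rot[7] = lmississippi$marshma
  rot[8] = mississippi$marshmal
  rot[9] = ississippi$marshmalm
  rot[10] = ssissippi$marshmalmi
  rot[11] = sissippi$marshmalmis
  rot[12] = issippi$marshmalmiss
  rot[13] = ssippi$marshmalmissi
  rot[14] = sippi$marshmalmissis
  rot[15] = ippi$marshmalmississ
  rot[16] = ppi$marshmalmississi
  rot[17] = pi$marshmalmississip
  rot[18] = i$marshmalmississipp
  rot[19] = $marshmalmississippi
Sorted (with $ < everything):
  sorted[0] = $marshmalmississippi
  sorted[1] = almississippi$marshm
  sorted[2] = arshmalmississippi$m
  sorted[3] = hmalmississippi$mars
  sorted[4] = i$marshmalmississipp
  sorted[5] = ippi$marshmalmississ
  sorted[6] = issippi$marshmalmiss
  sorted[7] = ississippi$marshmalm
  sorted[8] = lmississippi$marshma
  sorted[9] = malmississippi$marsh
  sorted[10] = marshmalmississippi$
  sorted[11] = mississippi$marshmal
  sorted[12] = pi$marshmalmississip
  sorted[13] = ppi$marshmalmississi
  sorted[14] = rshmalmississippi$ma
  sorted[15] = shmalmississippi$mar
  sorted[16] = sippi$marshmalmissis
  sorted[17] = sissippi$marshmalmis
  sorted[18] = ssippi$marshmalmissi
  sorted[19] = ssissippi$marshmalmi
sorted[14] = rshmalmississippi$ma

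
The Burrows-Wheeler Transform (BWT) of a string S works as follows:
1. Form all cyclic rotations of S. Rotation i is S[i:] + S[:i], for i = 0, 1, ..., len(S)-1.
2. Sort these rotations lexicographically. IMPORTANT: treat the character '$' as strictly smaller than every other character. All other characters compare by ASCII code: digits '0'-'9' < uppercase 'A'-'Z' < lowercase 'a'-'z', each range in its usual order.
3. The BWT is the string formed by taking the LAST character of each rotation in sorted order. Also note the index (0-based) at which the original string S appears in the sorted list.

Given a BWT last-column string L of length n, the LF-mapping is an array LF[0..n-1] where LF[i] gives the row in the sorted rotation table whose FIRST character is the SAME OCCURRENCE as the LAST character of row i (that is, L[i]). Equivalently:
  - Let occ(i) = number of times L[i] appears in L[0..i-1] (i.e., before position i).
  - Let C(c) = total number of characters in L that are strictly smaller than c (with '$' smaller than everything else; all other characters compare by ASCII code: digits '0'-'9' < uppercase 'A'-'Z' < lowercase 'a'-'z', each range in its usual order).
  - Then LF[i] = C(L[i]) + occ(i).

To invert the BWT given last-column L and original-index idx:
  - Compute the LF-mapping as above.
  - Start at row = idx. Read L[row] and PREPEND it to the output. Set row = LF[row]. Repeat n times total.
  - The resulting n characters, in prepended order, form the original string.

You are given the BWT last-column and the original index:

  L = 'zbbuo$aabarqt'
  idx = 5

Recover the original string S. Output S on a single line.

LF mapping: 12 4 5 11 7 0 1 2 6 3 9 8 10
Walk LF starting at row 5, prepending L[row]:
  step 1: row=5, L[5]='$', prepend. Next row=LF[5]=0
  step 2: row=0, L[0]='z', prepend. Next row=LF[0]=12
  step 3: row=12, L[12]='t', prepend. Next row=LF[12]=10
  step 4: row=10, L[10]='r', prepend. Next row=LF[10]=9
  step 5: row=9, L[9]='a', prepend. Next row=LF[9]=3
  step 6: row=3, L[3]='u', prepend. Next row=LF[3]=11
  step 7: row=11, L[11]='q', prepend. Next row=LF[11]=8
  step 8: row=8, L[8]='b', prepend. Next row=LF[8]=6
  step 9: row=6, L[6]='a', prepend. Next row=LF[6]=1
  step 10: row=1, L[1]='b', prepend. Next row=LF[1]=4
  step 11: row=4, L[4]='o', prepend. Next row=LF[4]=7
  step 12: row=7, L[7]='a', prepend. Next row=LF[7]=2
  step 13: row=2, L[2]='b', prepend. Next row=LF[2]=5
Reversed output: baobabquartz$

Answer: baobabquartz$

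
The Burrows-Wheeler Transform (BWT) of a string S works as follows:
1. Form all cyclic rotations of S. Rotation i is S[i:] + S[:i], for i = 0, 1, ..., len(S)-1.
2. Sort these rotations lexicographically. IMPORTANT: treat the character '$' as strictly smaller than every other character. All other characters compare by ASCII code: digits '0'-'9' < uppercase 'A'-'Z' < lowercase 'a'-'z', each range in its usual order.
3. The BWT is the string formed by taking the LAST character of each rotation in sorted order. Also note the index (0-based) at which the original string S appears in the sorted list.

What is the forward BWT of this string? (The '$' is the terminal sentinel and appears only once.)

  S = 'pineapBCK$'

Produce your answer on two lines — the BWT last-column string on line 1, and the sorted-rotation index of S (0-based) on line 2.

All 10 rotations (rotation i = S[i:]+S[:i]):
  rot[0] = pineapBCK$
  rot[1] = ineapBCK$p
  rot[2] = neapBCK$pi
  rot[3] = eapBCK$pin
  rot[4] = apBCK$pine
  rot[5] = pBCK$pinea
  rot[6] = BCK$pineap
  rot[7] = CK$pineapB
  rot[8] = K$pineapBC
  rot[9] = $pineapBCK
Sorted (with $ < everything):
  sorted[0] = $pineapBCK  (last char: 'K')
  sorted[1] = BCK$pineap  (last char: 'p')
  sorted[2] = CK$pineapB  (last char: 'B')
  sorted[3] = K$pineapBC  (last char: 'C')
  sorted[4] = apBCK$pine  (last char: 'e')
  sorted[5] = eapBCK$pin  (last char: 'n')
  sorted[6] = ineapBCK$p  (last char: 'p')
  sorted[7] = neapBCK$pi  (last char: 'i')
  sorted[8] = pBCK$pinea  (last char: 'a')
  sorted[9] = pineapBCK$  (last char: '$')
Last column: KpBCenpia$
Original string S is at sorted index 9

Answer: KpBCenpia$
9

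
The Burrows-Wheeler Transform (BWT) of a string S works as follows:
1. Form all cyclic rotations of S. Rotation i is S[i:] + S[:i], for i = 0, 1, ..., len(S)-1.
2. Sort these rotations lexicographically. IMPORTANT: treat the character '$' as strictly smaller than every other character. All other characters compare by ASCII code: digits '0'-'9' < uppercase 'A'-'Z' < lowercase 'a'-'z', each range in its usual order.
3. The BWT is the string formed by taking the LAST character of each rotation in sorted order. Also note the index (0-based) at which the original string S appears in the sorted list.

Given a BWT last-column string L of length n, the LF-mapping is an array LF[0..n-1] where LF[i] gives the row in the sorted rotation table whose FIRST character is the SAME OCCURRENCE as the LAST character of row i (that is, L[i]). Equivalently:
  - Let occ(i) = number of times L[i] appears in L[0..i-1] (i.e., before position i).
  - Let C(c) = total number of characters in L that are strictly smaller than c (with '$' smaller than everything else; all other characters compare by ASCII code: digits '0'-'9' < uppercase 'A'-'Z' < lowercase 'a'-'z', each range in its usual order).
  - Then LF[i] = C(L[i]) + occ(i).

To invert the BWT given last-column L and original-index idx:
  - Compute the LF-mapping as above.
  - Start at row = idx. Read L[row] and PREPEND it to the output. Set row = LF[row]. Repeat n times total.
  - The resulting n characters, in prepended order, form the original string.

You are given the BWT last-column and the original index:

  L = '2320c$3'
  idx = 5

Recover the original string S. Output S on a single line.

LF mapping: 2 4 3 1 6 0 5
Walk LF starting at row 5, prepending L[row]:
  step 1: row=5, L[5]='$', prepend. Next row=LF[5]=0
  step 2: row=0, L[0]='2', prepend. Next row=LF[0]=2
  step 3: row=2, L[2]='2', prepend. Next row=LF[2]=3
  step 4: row=3, L[3]='0', prepend. Next row=LF[3]=1
  step 5: row=1, L[1]='3', prepend. Next row=LF[1]=4
  step 6: row=4, L[4]='c', prepend. Next row=LF[4]=6
  step 7: row=6, L[6]='3', prepend. Next row=LF[6]=5
Reversed output: 3c3022$

Answer: 3c3022$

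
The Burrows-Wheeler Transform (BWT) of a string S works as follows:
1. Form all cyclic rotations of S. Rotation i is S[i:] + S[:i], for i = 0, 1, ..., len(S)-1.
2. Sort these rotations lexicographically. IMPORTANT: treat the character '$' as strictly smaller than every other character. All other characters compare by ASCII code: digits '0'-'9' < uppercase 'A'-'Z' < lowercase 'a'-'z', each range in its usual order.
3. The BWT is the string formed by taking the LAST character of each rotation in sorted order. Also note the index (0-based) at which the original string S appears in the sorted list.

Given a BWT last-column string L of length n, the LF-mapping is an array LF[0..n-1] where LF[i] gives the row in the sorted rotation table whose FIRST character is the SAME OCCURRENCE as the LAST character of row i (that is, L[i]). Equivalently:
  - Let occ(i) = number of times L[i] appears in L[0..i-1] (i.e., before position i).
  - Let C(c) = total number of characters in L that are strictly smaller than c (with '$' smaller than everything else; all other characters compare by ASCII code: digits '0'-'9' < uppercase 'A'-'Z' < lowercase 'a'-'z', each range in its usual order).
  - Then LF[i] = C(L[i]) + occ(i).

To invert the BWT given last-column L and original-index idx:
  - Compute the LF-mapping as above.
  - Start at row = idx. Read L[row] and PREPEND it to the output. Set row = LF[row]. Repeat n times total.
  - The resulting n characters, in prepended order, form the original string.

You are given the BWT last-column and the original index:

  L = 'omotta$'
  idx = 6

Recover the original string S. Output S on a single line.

LF mapping: 3 2 4 5 6 1 0
Walk LF starting at row 6, prepending L[row]:
  step 1: row=6, L[6]='$', prepend. Next row=LF[6]=0
  step 2: row=0, L[0]='o', prepend. Next row=LF[0]=3
  step 3: row=3, L[3]='t', prepend. Next row=LF[3]=5
  step 4: row=5, L[5]='a', prepend. Next row=LF[5]=1
  step 5: row=1, L[1]='m', prepend. Next row=LF[1]=2
  step 6: row=2, L[2]='o', prepend. Next row=LF[2]=4
  step 7: row=4, L[4]='t', prepend. Next row=LF[4]=6
Reversed output: tomato$

Answer: tomato$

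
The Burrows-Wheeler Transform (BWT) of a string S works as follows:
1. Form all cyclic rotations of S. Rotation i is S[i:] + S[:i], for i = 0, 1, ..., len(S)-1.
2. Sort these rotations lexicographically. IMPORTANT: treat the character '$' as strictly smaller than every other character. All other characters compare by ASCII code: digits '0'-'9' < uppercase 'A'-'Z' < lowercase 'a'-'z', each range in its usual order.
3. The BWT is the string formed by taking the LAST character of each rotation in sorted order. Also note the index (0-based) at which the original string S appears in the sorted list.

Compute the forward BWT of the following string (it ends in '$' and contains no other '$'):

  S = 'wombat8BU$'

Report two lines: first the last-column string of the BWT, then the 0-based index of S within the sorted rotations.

All 10 rotations (rotation i = S[i:]+S[:i]):
  rot[0] = wombat8BU$
  rot[1] = ombat8BU$w
  rot[2] = mbat8BU$wo
  rot[3] = bat8BU$wom
  rot[4] = at8BU$womb
  rot[5] = t8BU$womba
  rot[6] = 8BU$wombat
  rot[7] = BU$wombat8
  rot[8] = U$wombat8B
  rot[9] = $wombat8BU
Sorted (with $ < everything):
  sorted[0] = $wombat8BU  (last char: 'U')
  sorted[1] = 8BU$wombat  (last char: 't')
  sorted[2] = BU$wombat8  (last char: '8')
  sorted[3] = U$wombat8B  (last char: 'B')
  sorted[4] = at8BU$womb  (last char: 'b')
  sorted[5] = bat8BU$wom  (last char: 'm')
  sorted[6] = mbat8BU$wo  (last char: 'o')
  sorted[7] = ombat8BU$w  (last char: 'w')
  sorted[8] = t8BU$womba  (last char: 'a')
  sorted[9] = wombat8BU$  (last char: '$')
Last column: Ut8Bbmowa$
Original string S is at sorted index 9

Answer: Ut8Bbmowa$
9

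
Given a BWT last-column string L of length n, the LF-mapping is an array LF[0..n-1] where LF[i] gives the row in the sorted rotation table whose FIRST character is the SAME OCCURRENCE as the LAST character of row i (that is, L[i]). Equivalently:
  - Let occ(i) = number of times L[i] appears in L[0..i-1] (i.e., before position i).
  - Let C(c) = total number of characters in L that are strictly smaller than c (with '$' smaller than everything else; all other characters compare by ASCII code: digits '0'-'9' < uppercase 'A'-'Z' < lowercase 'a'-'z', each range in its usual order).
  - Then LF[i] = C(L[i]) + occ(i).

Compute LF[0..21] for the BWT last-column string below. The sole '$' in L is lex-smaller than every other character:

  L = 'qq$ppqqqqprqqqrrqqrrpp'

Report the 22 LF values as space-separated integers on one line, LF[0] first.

Answer: 6 7 0 1 2 8 9 10 11 3 17 12 13 14 18 19 15 16 20 21 4 5

Derivation:
Char counts: '$':1, 'p':5, 'q':11, 'r':5
C (first-col start): C('$')=0, C('p')=1, C('q')=6, C('r')=17
L[0]='q': occ=0, LF[0]=C('q')+0=6+0=6
L[1]='q': occ=1, LF[1]=C('q')+1=6+1=7
L[2]='$': occ=0, LF[2]=C('$')+0=0+0=0
L[3]='p': occ=0, LF[3]=C('p')+0=1+0=1
L[4]='p': occ=1, LF[4]=C('p')+1=1+1=2
L[5]='q': occ=2, LF[5]=C('q')+2=6+2=8
L[6]='q': occ=3, LF[6]=C('q')+3=6+3=9
L[7]='q': occ=4, LF[7]=C('q')+4=6+4=10
L[8]='q': occ=5, LF[8]=C('q')+5=6+5=11
L[9]='p': occ=2, LF[9]=C('p')+2=1+2=3
L[10]='r': occ=0, LF[10]=C('r')+0=17+0=17
L[11]='q': occ=6, LF[11]=C('q')+6=6+6=12
L[12]='q': occ=7, LF[12]=C('q')+7=6+7=13
L[13]='q': occ=8, LF[13]=C('q')+8=6+8=14
L[14]='r': occ=1, LF[14]=C('r')+1=17+1=18
L[15]='r': occ=2, LF[15]=C('r')+2=17+2=19
L[16]='q': occ=9, LF[16]=C('q')+9=6+9=15
L[17]='q': occ=10, LF[17]=C('q')+10=6+10=16
L[18]='r': occ=3, LF[18]=C('r')+3=17+3=20
L[19]='r': occ=4, LF[19]=C('r')+4=17+4=21
L[20]='p': occ=3, LF[20]=C('p')+3=1+3=4
L[21]='p': occ=4, LF[21]=C('p')+4=1+4=5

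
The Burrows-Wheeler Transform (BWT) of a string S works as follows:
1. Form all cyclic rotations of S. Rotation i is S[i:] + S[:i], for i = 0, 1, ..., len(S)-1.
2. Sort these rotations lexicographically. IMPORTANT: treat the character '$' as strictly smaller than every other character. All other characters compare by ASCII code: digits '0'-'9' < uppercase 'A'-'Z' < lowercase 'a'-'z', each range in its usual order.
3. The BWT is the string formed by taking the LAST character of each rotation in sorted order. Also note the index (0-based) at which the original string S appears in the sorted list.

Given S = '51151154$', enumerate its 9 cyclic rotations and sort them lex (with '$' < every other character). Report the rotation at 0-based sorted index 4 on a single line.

All 9 rotations (rotation i = S[i:]+S[:i]):
  rot[0] = 51151154$
  rot[1] = 1151154$5
  rot[2] = 151154$51
  rot[3] = 51154$511
  rot[4] = 1154$5115
  rot[5] = 154$51151
  rot[6] = 54$511511
  rot[7] = 4$5115115
  rot[8] = $51151154
Sorted (with $ < everything):
  sorted[0] = $51151154
  sorted[1] = 1151154$5
  sorted[2] = 1154$5115
  sorted[3] = 151154$51
  sorted[4] = 154$51151
  sorted[5] = 4$5115115
  sorted[6] = 51151154$
  sorted[7] = 51154$511
  sorted[8] = 54$511511
sorted[4] = 154$51151

Answer: 154$51151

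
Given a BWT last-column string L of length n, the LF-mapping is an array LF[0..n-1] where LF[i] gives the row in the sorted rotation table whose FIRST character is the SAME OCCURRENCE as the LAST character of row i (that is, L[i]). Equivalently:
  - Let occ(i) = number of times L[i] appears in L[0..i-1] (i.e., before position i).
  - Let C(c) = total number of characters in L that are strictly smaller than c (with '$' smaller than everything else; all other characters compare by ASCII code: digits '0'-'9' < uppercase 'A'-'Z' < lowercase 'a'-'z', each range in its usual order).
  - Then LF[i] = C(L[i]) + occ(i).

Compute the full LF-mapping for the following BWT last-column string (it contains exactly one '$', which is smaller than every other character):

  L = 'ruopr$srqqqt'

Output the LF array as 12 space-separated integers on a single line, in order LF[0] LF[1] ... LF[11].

Char counts: '$':1, 'o':1, 'p':1, 'q':3, 'r':3, 's':1, 't':1, 'u':1
C (first-col start): C('$')=0, C('o')=1, C('p')=2, C('q')=3, C('r')=6, C('s')=9, C('t')=10, C('u')=11
L[0]='r': occ=0, LF[0]=C('r')+0=6+0=6
L[1]='u': occ=0, LF[1]=C('u')+0=11+0=11
L[2]='o': occ=0, LF[2]=C('o')+0=1+0=1
L[3]='p': occ=0, LF[3]=C('p')+0=2+0=2
L[4]='r': occ=1, LF[4]=C('r')+1=6+1=7
L[5]='$': occ=0, LF[5]=C('$')+0=0+0=0
L[6]='s': occ=0, LF[6]=C('s')+0=9+0=9
L[7]='r': occ=2, LF[7]=C('r')+2=6+2=8
L[8]='q': occ=0, LF[8]=C('q')+0=3+0=3
L[9]='q': occ=1, LF[9]=C('q')+1=3+1=4
L[10]='q': occ=2, LF[10]=C('q')+2=3+2=5
L[11]='t': occ=0, LF[11]=C('t')+0=10+0=10

Answer: 6 11 1 2 7 0 9 8 3 4 5 10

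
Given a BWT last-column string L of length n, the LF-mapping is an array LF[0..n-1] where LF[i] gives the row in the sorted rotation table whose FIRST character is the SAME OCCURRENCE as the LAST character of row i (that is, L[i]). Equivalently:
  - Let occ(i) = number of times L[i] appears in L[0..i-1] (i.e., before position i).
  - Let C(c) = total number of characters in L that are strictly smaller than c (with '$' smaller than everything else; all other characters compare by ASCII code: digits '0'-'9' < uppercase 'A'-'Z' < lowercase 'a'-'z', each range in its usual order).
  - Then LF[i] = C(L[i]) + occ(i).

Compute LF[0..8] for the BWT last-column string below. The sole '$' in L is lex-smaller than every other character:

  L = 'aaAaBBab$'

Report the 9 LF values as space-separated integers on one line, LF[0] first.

Char counts: '$':1, 'A':1, 'B':2, 'a':4, 'b':1
C (first-col start): C('$')=0, C('A')=1, C('B')=2, C('a')=4, C('b')=8
L[0]='a': occ=0, LF[0]=C('a')+0=4+0=4
L[1]='a': occ=1, LF[1]=C('a')+1=4+1=5
L[2]='A': occ=0, LF[2]=C('A')+0=1+0=1
L[3]='a': occ=2, LF[3]=C('a')+2=4+2=6
L[4]='B': occ=0, LF[4]=C('B')+0=2+0=2
L[5]='B': occ=1, LF[5]=C('B')+1=2+1=3
L[6]='a': occ=3, LF[6]=C('a')+3=4+3=7
L[7]='b': occ=0, LF[7]=C('b')+0=8+0=8
L[8]='$': occ=0, LF[8]=C('$')+0=0+0=0

Answer: 4 5 1 6 2 3 7 8 0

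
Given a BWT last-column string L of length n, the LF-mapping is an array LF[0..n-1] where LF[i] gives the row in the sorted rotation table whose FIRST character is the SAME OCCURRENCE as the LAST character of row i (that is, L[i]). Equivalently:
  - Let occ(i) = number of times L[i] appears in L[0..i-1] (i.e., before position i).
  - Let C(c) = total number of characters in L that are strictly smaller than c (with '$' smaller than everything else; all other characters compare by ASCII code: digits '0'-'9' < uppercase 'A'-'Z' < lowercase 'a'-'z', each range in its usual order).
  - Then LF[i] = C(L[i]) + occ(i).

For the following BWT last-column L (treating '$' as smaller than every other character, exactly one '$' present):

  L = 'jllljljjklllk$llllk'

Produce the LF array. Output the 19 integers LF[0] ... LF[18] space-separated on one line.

Char counts: '$':1, 'j':4, 'k':3, 'l':11
C (first-col start): C('$')=0, C('j')=1, C('k')=5, C('l')=8
L[0]='j': occ=0, LF[0]=C('j')+0=1+0=1
L[1]='l': occ=0, LF[1]=C('l')+0=8+0=8
L[2]='l': occ=1, LF[2]=C('l')+1=8+1=9
L[3]='l': occ=2, LF[3]=C('l')+2=8+2=10
L[4]='j': occ=1, LF[4]=C('j')+1=1+1=2
L[5]='l': occ=3, LF[5]=C('l')+3=8+3=11
L[6]='j': occ=2, LF[6]=C('j')+2=1+2=3
L[7]='j': occ=3, LF[7]=C('j')+3=1+3=4
L[8]='k': occ=0, LF[8]=C('k')+0=5+0=5
L[9]='l': occ=4, LF[9]=C('l')+4=8+4=12
L[10]='l': occ=5, LF[10]=C('l')+5=8+5=13
L[11]='l': occ=6, LF[11]=C('l')+6=8+6=14
L[12]='k': occ=1, LF[12]=C('k')+1=5+1=6
L[13]='$': occ=0, LF[13]=C('$')+0=0+0=0
L[14]='l': occ=7, LF[14]=C('l')+7=8+7=15
L[15]='l': occ=8, LF[15]=C('l')+8=8+8=16
L[16]='l': occ=9, LF[16]=C('l')+9=8+9=17
L[17]='l': occ=10, LF[17]=C('l')+10=8+10=18
L[18]='k': occ=2, LF[18]=C('k')+2=5+2=7

Answer: 1 8 9 10 2 11 3 4 5 12 13 14 6 0 15 16 17 18 7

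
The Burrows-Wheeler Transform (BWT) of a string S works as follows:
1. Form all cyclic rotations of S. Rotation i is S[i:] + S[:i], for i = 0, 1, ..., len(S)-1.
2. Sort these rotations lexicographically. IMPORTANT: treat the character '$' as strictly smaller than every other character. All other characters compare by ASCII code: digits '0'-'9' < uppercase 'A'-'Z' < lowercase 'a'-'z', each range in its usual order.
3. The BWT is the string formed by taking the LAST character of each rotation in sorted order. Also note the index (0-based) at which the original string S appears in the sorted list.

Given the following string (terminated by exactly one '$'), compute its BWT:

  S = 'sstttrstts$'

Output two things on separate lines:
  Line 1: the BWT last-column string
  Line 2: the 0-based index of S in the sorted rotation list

All 11 rotations (rotation i = S[i:]+S[:i]):
  rot[0] = sstttrstts$
  rot[1] = stttrstts$s
  rot[2] = tttrstts$ss
  rot[3] = ttrstts$sst
  rot[4] = trstts$sstt
  rot[5] = rstts$ssttt
  rot[6] = stts$sstttr
  rot[7] = tts$sstttrs
  rot[8] = ts$sstttrst
  rot[9] = s$sstttrstt
  rot[10] = $sstttrstts
Sorted (with $ < everything):
  sorted[0] = $sstttrstts  (last char: 's')
  sorted[1] = rstts$ssttt  (last char: 't')
  sorted[2] = s$sstttrstt  (last char: 't')
  sorted[3] = sstttrstts$  (last char: '$')
  sorted[4] = stts$sstttr  (last char: 'r')
  sorted[5] = stttrstts$s  (last char: 's')
  sorted[6] = trstts$sstt  (last char: 't')
  sorted[7] = ts$sstttrst  (last char: 't')
  sorted[8] = ttrstts$sst  (last char: 't')
  sorted[9] = tts$sstttrs  (last char: 's')
  sorted[10] = tttrstts$ss  (last char: 's')
Last column: stt$rstttss
Original string S is at sorted index 3

Answer: stt$rstttss
3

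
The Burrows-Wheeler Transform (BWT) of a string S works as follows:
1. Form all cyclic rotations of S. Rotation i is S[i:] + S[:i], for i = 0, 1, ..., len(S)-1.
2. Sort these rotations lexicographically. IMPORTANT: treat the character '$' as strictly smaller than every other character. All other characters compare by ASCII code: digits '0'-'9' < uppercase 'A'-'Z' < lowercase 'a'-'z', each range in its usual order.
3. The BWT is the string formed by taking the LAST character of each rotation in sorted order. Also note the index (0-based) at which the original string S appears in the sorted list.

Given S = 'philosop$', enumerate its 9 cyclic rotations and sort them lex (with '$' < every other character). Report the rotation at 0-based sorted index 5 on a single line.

All 9 rotations (rotation i = S[i:]+S[:i]):
  rot[0] = philosop$
  rot[1] = hilosop$p
  rot[2] = ilosop$ph
  rot[3] = losop$phi
  rot[4] = osop$phil
  rot[5] = sop$philo
  rot[6] = op$philos
  rot[7] = p$philoso
  rot[8] = $philosop
Sorted (with $ < everything):
  sorted[0] = $philosop
  sorted[1] = hilosop$p
  sorted[2] = ilosop$ph
  sorted[3] = losop$phi
  sorted[4] = op$philos
  sorted[5] = osop$phil
  sorted[6] = p$philoso
  sorted[7] = philosop$
  sorted[8] = sop$philo
sorted[5] = osop$phil

Answer: osop$phil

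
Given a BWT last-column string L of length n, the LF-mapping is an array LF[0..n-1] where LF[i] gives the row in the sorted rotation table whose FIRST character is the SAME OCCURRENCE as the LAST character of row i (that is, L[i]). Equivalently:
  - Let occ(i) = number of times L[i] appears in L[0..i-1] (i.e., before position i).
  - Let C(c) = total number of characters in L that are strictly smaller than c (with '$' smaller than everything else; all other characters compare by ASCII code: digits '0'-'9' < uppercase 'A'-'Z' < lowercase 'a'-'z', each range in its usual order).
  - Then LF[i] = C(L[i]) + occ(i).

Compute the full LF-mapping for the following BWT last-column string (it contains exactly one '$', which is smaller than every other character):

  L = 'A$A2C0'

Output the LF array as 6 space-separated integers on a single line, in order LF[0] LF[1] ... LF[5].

Char counts: '$':1, '0':1, '2':1, 'A':2, 'C':1
C (first-col start): C('$')=0, C('0')=1, C('2')=2, C('A')=3, C('C')=5
L[0]='A': occ=0, LF[0]=C('A')+0=3+0=3
L[1]='$': occ=0, LF[1]=C('$')+0=0+0=0
L[2]='A': occ=1, LF[2]=C('A')+1=3+1=4
L[3]='2': occ=0, LF[3]=C('2')+0=2+0=2
L[4]='C': occ=0, LF[4]=C('C')+0=5+0=5
L[5]='0': occ=0, LF[5]=C('0')+0=1+0=1

Answer: 3 0 4 2 5 1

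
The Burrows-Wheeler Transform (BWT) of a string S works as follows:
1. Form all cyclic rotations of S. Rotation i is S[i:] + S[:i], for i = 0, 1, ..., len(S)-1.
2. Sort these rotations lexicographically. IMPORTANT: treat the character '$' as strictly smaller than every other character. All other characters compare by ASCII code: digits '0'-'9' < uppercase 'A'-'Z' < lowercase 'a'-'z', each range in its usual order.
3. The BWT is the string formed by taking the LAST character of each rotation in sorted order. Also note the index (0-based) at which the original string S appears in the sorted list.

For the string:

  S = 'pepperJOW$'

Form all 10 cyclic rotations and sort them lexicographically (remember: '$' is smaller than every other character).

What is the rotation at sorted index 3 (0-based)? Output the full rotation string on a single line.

Answer: W$pepperJO

Derivation:
All 10 rotations (rotation i = S[i:]+S[:i]):
  rot[0] = pepperJOW$
  rot[1] = epperJOW$p
  rot[2] = pperJOW$pe
  rot[3] = perJOW$pep
  rot[4] = erJOW$pepp
  rot[5] = rJOW$peppe
  rot[6] = JOW$pepper
  rot[7] = OW$pepperJ
  rot[8] = W$pepperJO
  rot[9] = $pepperJOW
Sorted (with $ < everything):
  sorted[0] = $pepperJOW
  sorted[1] = JOW$pepper
  sorted[2] = OW$pepperJ
  sorted[3] = W$pepperJO
  sorted[4] = epperJOW$p
  sorted[5] = erJOW$pepp
  sorted[6] = pepperJOW$
  sorted[7] = perJOW$pep
  sorted[8] = pperJOW$pe
  sorted[9] = rJOW$peppe
sorted[3] = W$pepperJO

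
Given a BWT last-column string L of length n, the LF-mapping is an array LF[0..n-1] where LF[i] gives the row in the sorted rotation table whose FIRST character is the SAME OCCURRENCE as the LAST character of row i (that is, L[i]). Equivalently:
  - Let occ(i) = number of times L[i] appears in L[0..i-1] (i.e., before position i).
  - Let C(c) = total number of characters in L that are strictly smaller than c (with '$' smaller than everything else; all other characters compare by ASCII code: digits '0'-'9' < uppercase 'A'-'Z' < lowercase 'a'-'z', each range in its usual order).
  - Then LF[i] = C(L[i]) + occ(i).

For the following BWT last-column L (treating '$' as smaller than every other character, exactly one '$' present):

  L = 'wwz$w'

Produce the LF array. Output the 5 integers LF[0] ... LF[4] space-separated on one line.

Char counts: '$':1, 'w':3, 'z':1
C (first-col start): C('$')=0, C('w')=1, C('z')=4
L[0]='w': occ=0, LF[0]=C('w')+0=1+0=1
L[1]='w': occ=1, LF[1]=C('w')+1=1+1=2
L[2]='z': occ=0, LF[2]=C('z')+0=4+0=4
L[3]='$': occ=0, LF[3]=C('$')+0=0+0=0
L[4]='w': occ=2, LF[4]=C('w')+2=1+2=3

Answer: 1 2 4 0 3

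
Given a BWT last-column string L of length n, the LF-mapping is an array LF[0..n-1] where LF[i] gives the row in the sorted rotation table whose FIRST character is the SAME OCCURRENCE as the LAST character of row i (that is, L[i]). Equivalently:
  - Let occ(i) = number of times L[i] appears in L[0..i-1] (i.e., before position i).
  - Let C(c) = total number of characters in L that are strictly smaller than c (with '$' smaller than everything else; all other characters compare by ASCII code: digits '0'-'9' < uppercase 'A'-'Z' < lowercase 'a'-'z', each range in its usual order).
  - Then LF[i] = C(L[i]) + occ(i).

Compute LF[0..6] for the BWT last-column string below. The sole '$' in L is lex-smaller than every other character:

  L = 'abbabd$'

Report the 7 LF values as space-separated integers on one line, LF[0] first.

Answer: 1 3 4 2 5 6 0

Derivation:
Char counts: '$':1, 'a':2, 'b':3, 'd':1
C (first-col start): C('$')=0, C('a')=1, C('b')=3, C('d')=6
L[0]='a': occ=0, LF[0]=C('a')+0=1+0=1
L[1]='b': occ=0, LF[1]=C('b')+0=3+0=3
L[2]='b': occ=1, LF[2]=C('b')+1=3+1=4
L[3]='a': occ=1, LF[3]=C('a')+1=1+1=2
L[4]='b': occ=2, LF[4]=C('b')+2=3+2=5
L[5]='d': occ=0, LF[5]=C('d')+0=6+0=6
L[6]='$': occ=0, LF[6]=C('$')+0=0+0=0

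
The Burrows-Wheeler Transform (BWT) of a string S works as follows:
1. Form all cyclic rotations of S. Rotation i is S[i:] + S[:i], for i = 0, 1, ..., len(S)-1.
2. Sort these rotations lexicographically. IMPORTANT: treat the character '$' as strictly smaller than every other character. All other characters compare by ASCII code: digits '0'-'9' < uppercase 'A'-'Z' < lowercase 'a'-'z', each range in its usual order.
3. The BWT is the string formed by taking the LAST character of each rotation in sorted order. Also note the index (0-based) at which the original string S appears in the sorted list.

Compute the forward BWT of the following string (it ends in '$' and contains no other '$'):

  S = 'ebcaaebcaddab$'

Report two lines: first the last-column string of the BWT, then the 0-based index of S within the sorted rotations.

All 14 rotations (rotation i = S[i:]+S[:i]):
  rot[0] = ebcaaebcaddab$
  rot[1] = bcaaebcaddab$e
  rot[2] = caaebcaddab$eb
  rot[3] = aaebcaddab$ebc
  rot[4] = aebcaddab$ebca
  rot[5] = ebcaddab$ebcaa
  rot[6] = bcaddab$ebcaae
  rot[7] = caddab$ebcaaeb
  rot[8] = addab$ebcaaebc
  rot[9] = ddab$ebcaaebca
  rot[10] = dab$ebcaaebcad
  rot[11] = ab$ebcaaebcadd
  rot[12] = b$ebcaaebcadda
  rot[13] = $ebcaaebcaddab
Sorted (with $ < everything):
  sorted[0] = $ebcaaebcaddab  (last char: 'b')
  sorted[1] = aaebcaddab$ebc  (last char: 'c')
  sorted[2] = ab$ebcaaebcadd  (last char: 'd')
  sorted[3] = addab$ebcaaebc  (last char: 'c')
  sorted[4] = aebcaddab$ebca  (last char: 'a')
  sorted[5] = b$ebcaaebcadda  (last char: 'a')
  sorted[6] = bcaaebcaddab$e  (last char: 'e')
  sorted[7] = bcaddab$ebcaae  (last char: 'e')
  sorted[8] = caaebcaddab$eb  (last char: 'b')
  sorted[9] = caddab$ebcaaeb  (last char: 'b')
  sorted[10] = dab$ebcaaebcad  (last char: 'd')
  sorted[11] = ddab$ebcaaebca  (last char: 'a')
  sorted[12] = ebcaaebcaddab$  (last char: '$')
  sorted[13] = ebcaddab$ebcaa  (last char: 'a')
Last column: bcdcaaeebbda$a
Original string S is at sorted index 12

Answer: bcdcaaeebbda$a
12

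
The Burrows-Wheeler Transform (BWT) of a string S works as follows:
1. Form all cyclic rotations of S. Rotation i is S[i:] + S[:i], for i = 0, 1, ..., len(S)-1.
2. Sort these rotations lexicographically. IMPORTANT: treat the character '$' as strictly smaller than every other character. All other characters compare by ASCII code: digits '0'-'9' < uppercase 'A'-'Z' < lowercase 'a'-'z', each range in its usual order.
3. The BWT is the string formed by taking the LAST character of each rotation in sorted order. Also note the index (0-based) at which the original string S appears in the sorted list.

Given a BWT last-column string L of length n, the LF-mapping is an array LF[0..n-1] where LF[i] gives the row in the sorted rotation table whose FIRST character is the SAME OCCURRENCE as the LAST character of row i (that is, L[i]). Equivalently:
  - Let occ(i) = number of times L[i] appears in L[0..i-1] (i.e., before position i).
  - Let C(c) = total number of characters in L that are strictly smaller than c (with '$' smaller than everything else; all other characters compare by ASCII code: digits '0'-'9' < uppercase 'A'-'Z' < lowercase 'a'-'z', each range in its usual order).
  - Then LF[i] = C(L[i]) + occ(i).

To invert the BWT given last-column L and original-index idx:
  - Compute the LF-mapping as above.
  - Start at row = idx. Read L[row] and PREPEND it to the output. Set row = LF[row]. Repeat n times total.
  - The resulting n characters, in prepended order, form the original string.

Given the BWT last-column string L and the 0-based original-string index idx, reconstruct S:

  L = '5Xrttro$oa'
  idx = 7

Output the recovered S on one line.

LF mapping: 1 2 6 8 9 7 4 0 5 3
Walk LF starting at row 7, prepending L[row]:
  step 1: row=7, L[7]='$', prepend. Next row=LF[7]=0
  step 2: row=0, L[0]='5', prepend. Next row=LF[0]=1
  step 3: row=1, L[1]='X', prepend. Next row=LF[1]=2
  step 4: row=2, L[2]='r', prepend. Next row=LF[2]=6
  step 5: row=6, L[6]='o', prepend. Next row=LF[6]=4
  step 6: row=4, L[4]='t', prepend. Next row=LF[4]=9
  step 7: row=9, L[9]='a', prepend. Next row=LF[9]=3
  step 8: row=3, L[3]='t', prepend. Next row=LF[3]=8
  step 9: row=8, L[8]='o', prepend. Next row=LF[8]=5
  step 10: row=5, L[5]='r', prepend. Next row=LF[5]=7
Reversed output: rotatorX5$

Answer: rotatorX5$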